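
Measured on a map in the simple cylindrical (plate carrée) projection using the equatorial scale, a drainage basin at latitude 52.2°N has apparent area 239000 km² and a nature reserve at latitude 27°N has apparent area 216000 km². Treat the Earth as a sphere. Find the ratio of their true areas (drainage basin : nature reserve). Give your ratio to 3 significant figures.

Plate carrée has h = 1 and k = sec φ, giving areal scale sec φ; true area = (apparent area) · cos φ.
True area of drainage basin: 239000 × cos(52.2°) = 239000 × 0.6129 = 146500 km².
True area of nature reserve: 216000 × cos(27°) = 216000 × 0.8910 = 192500 km².
Ratio = 146500 / 192500 ≈ 0.761.

0.761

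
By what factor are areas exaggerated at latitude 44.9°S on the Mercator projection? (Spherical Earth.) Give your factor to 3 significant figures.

The Mercator projection is conformal; its linear scale factor is the same in every direction and equals sec φ = 1/cos φ.
Areal scale = k² = sec²φ = 1/cos²(44.9°) = 1/0.7083² = 1.993.

1.99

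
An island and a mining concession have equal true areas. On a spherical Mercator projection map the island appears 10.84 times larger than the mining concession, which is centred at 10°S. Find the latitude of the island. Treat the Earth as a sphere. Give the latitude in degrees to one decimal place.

72.6°

For equal true areas on Mercator, apparent areas scale as sec²φ, so the ratio is cos²φ₂ / cos²φ₁.
cos²φ₂ / cos²φ₁ = 10.84  ⇒  cos φ₁ = cos 10° / √10.84 = 0.9848/3.292 = 0.2991.
φ₁ = arccos(0.2991) ≈ 72.6°.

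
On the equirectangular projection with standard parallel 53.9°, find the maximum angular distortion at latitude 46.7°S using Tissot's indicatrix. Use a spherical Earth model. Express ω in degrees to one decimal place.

With standard parallel φ₀ = 53.9°, the equirectangular projection gives x = Rλ cos φ₀, y = Rφ, so h = 1 and k = cos 53.9° / cos φ.
At 46.7°: h = 1.000, k = 0.8591; principal scales a = 1.000, b = 0.8591.
sin(ω/2) = (a − b)/(a + b) = 0.1409/1.859 = 0.07578, so ω = 2 arcsin(0.07578) ≈ 8.7°.

8.7°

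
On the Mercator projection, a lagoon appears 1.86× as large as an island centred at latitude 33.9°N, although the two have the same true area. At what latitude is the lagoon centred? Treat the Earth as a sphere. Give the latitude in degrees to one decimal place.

52.5°

For equal true areas on Mercator, apparent areas scale as sec²φ, so the ratio is cos²φ₂ / cos²φ₁.
cos²φ₂ / cos²φ₁ = 1.86  ⇒  cos φ₁ = cos 33.9° / √1.86 = 0.8300/1.364 = 0.6086.
φ₁ = arccos(0.6086) ≈ 52.5°.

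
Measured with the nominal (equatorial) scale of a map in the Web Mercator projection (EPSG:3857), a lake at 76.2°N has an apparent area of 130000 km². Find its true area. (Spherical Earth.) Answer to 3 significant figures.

For Mercator, h = k = sec φ (a conformal cylindrical projection has a single point scale, 1/cos φ).
Areal scale = k² = sec²φ = 1/cos²(76.2°) = 1/0.2385² = 17.58.
True area = apparent / (areal scale) = 130000 / 17.58 ≈ 7400 km².

7400 km²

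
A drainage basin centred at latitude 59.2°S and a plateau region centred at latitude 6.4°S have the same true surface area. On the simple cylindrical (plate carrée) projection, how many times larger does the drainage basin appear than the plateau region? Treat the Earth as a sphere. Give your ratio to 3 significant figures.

For the equirectangular projection with φ₀ = 0 (plate carrée), h = 1 along meridians and k = sec φ along parallels.
Areal scale at 59.2°: h·k = 1.000 × 1.953 = 1.953.
Areal scale at 6.4°: h·k = 1.000 × 1.006 = 1.006.
Ratio = 1.953/1.006 ≈ 1.94.

1.94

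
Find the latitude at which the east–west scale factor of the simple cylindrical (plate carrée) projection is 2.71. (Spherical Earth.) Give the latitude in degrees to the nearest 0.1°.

68.3°

Plate carrée: h = 1, k = sec φ along parallels.
sec φ = 2.71  ⇒  cos φ = 0.3690  ⇒  φ ≈ 68.3°.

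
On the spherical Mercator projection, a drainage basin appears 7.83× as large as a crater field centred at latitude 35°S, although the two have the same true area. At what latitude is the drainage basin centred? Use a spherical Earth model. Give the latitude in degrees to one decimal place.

73.0°

On Mercator, (apparent₁)/(apparent₂) = sec²φ₁ / sec²φ₂ when true areas are equal.
cos²φ₂ / cos²φ₁ = 7.83  ⇒  cos φ₁ = cos 35° / √7.83 = 0.8192/2.798 = 0.2927.
φ₁ = arccos(0.2927) ≈ 73.0°.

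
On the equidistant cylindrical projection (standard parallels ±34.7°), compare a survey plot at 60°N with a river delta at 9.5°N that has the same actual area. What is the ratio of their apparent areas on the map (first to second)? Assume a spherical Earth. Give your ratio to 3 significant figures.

1.97

The equidistant cylindrical projection with φ₀ = 34.7° has h = 1 (meridians true) and k = cos φ₀ / cos φ along parallels.
Areal scale at 60°: h·k = 1.000 × 1.644 = 1.644.
Areal scale at 9.5°: h·k = 1.000 × 0.8336 = 0.8336.
Ratio = 1.644/0.8336 ≈ 1.97.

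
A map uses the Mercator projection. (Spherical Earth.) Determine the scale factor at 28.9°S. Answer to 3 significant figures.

1.14

Mercator is conformal, so the point scale is isotropic: h = k = sec φ = 1/cos φ.
k = 1/cos 28.9° = 1/0.8755 = 1.142.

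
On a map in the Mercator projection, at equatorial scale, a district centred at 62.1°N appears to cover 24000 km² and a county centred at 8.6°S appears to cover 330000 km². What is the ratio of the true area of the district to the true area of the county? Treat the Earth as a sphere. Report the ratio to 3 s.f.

On Mercator the areal scale is sec²φ, so true area = apparent × cos²φ.
True area of district: 24000 × cos²(62.1°) = 24000 × 0.2190 = 5255 km².
True area of county: 330000 × cos²(8.6°) = 330000 × 0.9776 = 322600 km².
Ratio = 5255 / 322600 ≈ 0.0163.

0.0163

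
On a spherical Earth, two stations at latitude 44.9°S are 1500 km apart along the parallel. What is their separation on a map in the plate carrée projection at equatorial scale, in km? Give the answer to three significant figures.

2120 km

In the plate carrée (x = Rλ, y = Rφ), meridians are true-scale (h = 1) and parallels are stretched by k = sec φ.
Along the parallel, k = sec 44.9° = 1/0.7083 = 1.412.
Map distance = 1500 × 1.412 ≈ 2120 km.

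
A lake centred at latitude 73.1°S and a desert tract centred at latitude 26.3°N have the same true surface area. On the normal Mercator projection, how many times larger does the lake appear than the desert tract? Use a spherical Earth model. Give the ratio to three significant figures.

Mercator areal scale is sec²φ.
At 73.1°: sec²(73.1°) = 1/0.2907² = 11.83.
At 26.3°: sec²(26.3°) = 1/0.8965² = 1.244.
Ratio = 11.83/1.244 = cos²(26.3°)/cos²(73.1°) ≈ 9.51.

9.51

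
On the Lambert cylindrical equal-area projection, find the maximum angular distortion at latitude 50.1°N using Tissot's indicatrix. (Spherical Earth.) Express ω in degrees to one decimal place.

49.3°

The Lambert cylindrical equal-area projection is the cylindrical equal-area projection with its standard parallel at the equator (φ₀ = 0). Cylindrical equal-area (φ₀ = 0°): h = cos φ / cos 0° along meridians, k = cos 0° / cos φ along parallels; h·k = 1.
At 50.1°: h = 0.6414, k = 1.559; principal scales a = 1.559, b = 0.6414.
sin(ω/2) = (a − b)/(a + b) = 0.9175/2.200 = 0.4170, so ω = 2 arcsin(0.4170) ≈ 49.3°.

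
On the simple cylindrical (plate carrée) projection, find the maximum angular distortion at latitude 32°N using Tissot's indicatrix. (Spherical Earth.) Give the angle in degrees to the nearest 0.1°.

Plate carrée maps x = Rλ, y = Rφ. The meridian scale is h = 1 and the parallel scale is k = 1/cos φ = sec φ.
At 32°: h = 1.000, k = 1.179; principal scales a = 1.179, b = 1.000.
sin(ω/2) = (a − b)/(a + b) = 0.1792/2.179 = 0.08222, so ω = 2 arcsin(0.08222) ≈ 9.4°.

9.4°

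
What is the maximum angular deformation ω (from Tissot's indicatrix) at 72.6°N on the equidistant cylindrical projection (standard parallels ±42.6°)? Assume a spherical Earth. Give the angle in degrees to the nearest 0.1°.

49.9°

With standard parallel φ₀ = 42.6°, the equirectangular projection gives x = Rλ cos φ₀, y = Rφ, so h = 1 and k = cos 42.6° / cos φ.
At 72.6°: h = 1.000, k = 2.462; principal scales a = 2.462, b = 1.000.
sin(ω/2) = (a − b)/(a + b) = 1.462/3.462 = 0.4222, so ω = 2 arcsin(0.4222) ≈ 49.9°.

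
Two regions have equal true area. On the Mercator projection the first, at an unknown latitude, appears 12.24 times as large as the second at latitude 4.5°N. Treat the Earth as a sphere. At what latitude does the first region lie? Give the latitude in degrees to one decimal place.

73.4°

For equal true areas on Mercator, apparent areas scale as sec²φ, so the ratio is cos²φ₂ / cos²φ₁.
cos²φ₂ / cos²φ₁ = 12.24  ⇒  cos φ₁ = cos 4.5° / √12.24 = 0.9969/3.499 = 0.2849.
φ₁ = arccos(0.2849) ≈ 73.4°.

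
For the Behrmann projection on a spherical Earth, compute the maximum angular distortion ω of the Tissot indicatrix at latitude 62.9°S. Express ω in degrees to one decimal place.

Behrmann is a cylindrical equal-area projection with standard parallels at ±30°. A cylindrical equal-area projection with standard parallel φ₀ has meridian scale h = cos φ / cos φ₀ and parallel scale k = cos φ₀ / cos φ (so areas are preserved, h·k = 1).
At 62.9°: h = 0.5260, k = 1.901; principal scales a = 1.901, b = 0.5260.
sin(ω/2) = (a − b)/(a + b) = 1.375/2.427 = 0.5665, so ω = 2 arcsin(0.5665) ≈ 69.0°.

69.0°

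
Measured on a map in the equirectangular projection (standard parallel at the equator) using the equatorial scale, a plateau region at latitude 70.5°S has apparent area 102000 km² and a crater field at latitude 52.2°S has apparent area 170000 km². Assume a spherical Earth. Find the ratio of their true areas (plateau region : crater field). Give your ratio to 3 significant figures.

On the plate carrée, areal scale = h·k = 1 × sec φ, so true area = apparent × cos φ.
True area of plateau region: 102000 × cos(70.5°) = 102000 × 0.3338 = 34050 km².
True area of crater field: 170000 × cos(52.2°) = 170000 × 0.6129 = 104200 km².
Ratio = 34050 / 104200 ≈ 0.327.

0.327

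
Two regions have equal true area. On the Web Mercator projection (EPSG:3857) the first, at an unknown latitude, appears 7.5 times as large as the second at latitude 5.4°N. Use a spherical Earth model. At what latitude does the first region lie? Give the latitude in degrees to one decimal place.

68.7°

For equal true areas on Mercator, apparent areas scale as sec²φ, so the ratio is cos²φ₂ / cos²φ₁.
cos²φ₂ / cos²φ₁ = 7.5  ⇒  cos φ₁ = cos 5.4° / √7.5 = 0.9956/2.739 = 0.3635.
φ₁ = arccos(0.3635) ≈ 68.7°.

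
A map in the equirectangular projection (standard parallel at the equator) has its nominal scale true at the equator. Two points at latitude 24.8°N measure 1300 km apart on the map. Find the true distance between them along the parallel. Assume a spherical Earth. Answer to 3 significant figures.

For the equirectangular projection with φ₀ = 0 (plate carrée), h = 1 along meridians and k = sec φ along parallels.
Along the parallel at 24.8°, map distances are exaggerated by k = sec 24.8° = 1.102.
True distance = 1300 / 1.102 = 1300 × cos 24.8° ≈ 1180 km.

1180 km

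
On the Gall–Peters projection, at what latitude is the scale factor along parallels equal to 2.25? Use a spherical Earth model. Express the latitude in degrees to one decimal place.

Gall–Peters is a cylindrical equal-area projection with standard parallels at ±45°. Cylindrical equal-area (φ₀ = 45°): h = cos φ / cos 45° along meridians, k = cos 45° / cos φ along parallels; h·k = 1.
k = cos φ₀ / cos φ = 2.25  ⇒  cos φ = cos 45° / 2.25 = 0.3143.
φ = arccos(0.3143) ≈ 71.7°.

71.7°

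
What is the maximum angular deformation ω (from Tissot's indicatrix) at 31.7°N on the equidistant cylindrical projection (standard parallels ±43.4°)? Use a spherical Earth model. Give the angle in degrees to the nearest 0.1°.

With standard parallel φ₀ = 43.4°, the equirectangular projection gives x = Rλ cos φ₀, y = Rφ, so h = 1 and k = cos 43.4° / cos φ.
At 31.7°: h = 1.000, k = 0.8540; principal scales a = 1.000, b = 0.8540.
sin(ω/2) = (a − b)/(a + b) = 0.1460/1.854 = 0.07876, so ω = 2 arcsin(0.07876) ≈ 9.0°.

9.0°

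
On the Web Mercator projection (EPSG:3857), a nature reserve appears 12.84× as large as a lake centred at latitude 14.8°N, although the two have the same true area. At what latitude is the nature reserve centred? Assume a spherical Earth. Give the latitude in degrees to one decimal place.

74.3°

On Mercator, (apparent₁)/(apparent₂) = sec²φ₁ / sec²φ₂ when true areas are equal.
cos²φ₂ / cos²φ₁ = 12.84  ⇒  cos φ₁ = cos 14.8° / √12.84 = 0.9668/3.583 = 0.2698.
φ₁ = arccos(0.2698) ≈ 74.3°.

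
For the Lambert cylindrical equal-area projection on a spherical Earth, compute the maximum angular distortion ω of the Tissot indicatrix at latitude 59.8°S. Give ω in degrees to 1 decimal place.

The Lambert cylindrical equal-area projection is the cylindrical equal-area projection with its standard parallel at the equator (φ₀ = 0). Cylindrical equal-area (φ₀ = 0°): h = cos φ / cos 0° along meridians, k = cos 0° / cos φ along parallels; h·k = 1.
At 59.8°: h = 0.5030, k = 1.988; principal scales a = 1.988, b = 0.5030.
sin(ω/2) = (a − b)/(a + b) = 1.485/2.491 = 0.5961, so ω = 2 arcsin(0.5961) ≈ 73.2°.

73.2°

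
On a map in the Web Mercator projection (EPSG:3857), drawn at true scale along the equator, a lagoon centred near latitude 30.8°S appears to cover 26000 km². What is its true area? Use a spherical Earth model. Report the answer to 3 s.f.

19200 km²

Mercator is conformal, so the point scale is isotropic: h = k = sec φ = 1/cos φ.
Areal scale = k² = sec²φ = 1/cos²(30.8°) = 1/0.8590² = 1.355.
True area = apparent / (areal scale) = 26000 / 1.355 ≈ 19200 km².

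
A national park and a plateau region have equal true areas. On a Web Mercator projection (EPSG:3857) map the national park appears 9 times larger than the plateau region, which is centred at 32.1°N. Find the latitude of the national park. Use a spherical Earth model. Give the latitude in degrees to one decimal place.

For equal true areas on Mercator, apparent areas scale as sec²φ, so the ratio is cos²φ₂ / cos²φ₁.
cos²φ₂ / cos²φ₁ = 9  ⇒  cos φ₁ = cos 32.1° / √9 = 0.8471/3.000 = 0.2824.
φ₁ = arccos(0.2824) ≈ 73.6°.

73.6°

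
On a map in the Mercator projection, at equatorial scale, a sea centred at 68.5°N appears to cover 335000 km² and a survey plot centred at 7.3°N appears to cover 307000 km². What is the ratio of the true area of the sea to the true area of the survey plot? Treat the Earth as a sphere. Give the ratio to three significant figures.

0.149

On Mercator the areal scale is sec²φ, so true area = apparent × cos²φ.
True area of sea: 335000 × cos²(68.5°) = 335000 × 0.1343 = 45000 km².
True area of survey plot: 307000 × cos²(7.3°) = 307000 × 0.9839 = 302000 km².
Ratio = 45000 / 302000 ≈ 0.149.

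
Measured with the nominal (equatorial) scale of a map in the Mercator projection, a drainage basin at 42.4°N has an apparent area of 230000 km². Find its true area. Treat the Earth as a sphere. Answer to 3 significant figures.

125000 km²

For Mercator, h = k = sec φ (a conformal cylindrical projection has a single point scale, 1/cos φ).
Areal scale = k² = sec²φ = 1/cos²(42.4°) = 1/0.7385² = 1.834.
True area = apparent / (areal scale) = 230000 / 1.834 ≈ 125000 km².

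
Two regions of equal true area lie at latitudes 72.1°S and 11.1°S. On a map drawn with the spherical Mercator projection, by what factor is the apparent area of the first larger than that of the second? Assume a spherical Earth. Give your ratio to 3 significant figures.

On Mercator, area is exaggerated by sec²φ = 1/cos²φ.
At 72.1°: sec²(72.1°) = 1/0.3074² = 10.59.
At 11.1°: sec²(11.1°) = 1/0.9813² = 1.038.
Ratio = 10.59/1.038 = cos²(11.1°)/cos²(72.1°) ≈ 10.2.

10.2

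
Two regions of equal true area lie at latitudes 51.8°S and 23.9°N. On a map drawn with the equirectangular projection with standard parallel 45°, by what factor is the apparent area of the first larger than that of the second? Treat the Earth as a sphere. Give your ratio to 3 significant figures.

With standard parallel φ₀ = 45°, the equirectangular projection gives x = Rλ cos φ₀, y = Rφ, so h = 1 and k = cos 45° / cos φ.
Areal scale at 51.8°: h·k = 1.000 × 1.143 = 1.143.
Areal scale at 23.9°: h·k = 1.000 × 0.7734 = 0.7734.
Ratio = 1.143/0.7734 ≈ 1.48.

1.48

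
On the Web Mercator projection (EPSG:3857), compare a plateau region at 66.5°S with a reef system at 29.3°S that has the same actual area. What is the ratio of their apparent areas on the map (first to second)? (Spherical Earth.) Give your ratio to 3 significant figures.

Mercator is conformal with k = sec φ, so areal scale = k² = sec²φ.
At 66.5°: sec²(66.5°) = 1/0.3987² = 6.289.
At 29.3°: sec²(29.3°) = 1/0.8721² = 1.315.
Ratio = 6.289/1.315 = cos²(29.3°)/cos²(66.5°) ≈ 4.78.

4.78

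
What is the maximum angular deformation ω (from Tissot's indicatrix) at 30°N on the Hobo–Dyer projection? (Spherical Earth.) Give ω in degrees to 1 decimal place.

10.0°

Hobo–Dyer is a cylindrical equal-area projection with standard parallels at ±37.5°. Cylindrical equal-area (φ₀ = 37.5°): h = cos φ / cos 37.5° along meridians, k = cos 37.5° / cos φ along parallels; h·k = 1.
At 30°: h = 1.092, k = 0.9161; principal scales a = 1.092, b = 0.9161.
sin(ω/2) = (a − b)/(a + b) = 0.1755/2.008 = 0.08742, so ω = 2 arcsin(0.08742) ≈ 10.0°.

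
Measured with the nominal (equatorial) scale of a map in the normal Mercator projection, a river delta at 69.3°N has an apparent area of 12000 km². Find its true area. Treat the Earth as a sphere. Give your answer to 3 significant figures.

1500 km²

The Mercator projection is conformal; its linear scale factor is the same in every direction and equals sec φ = 1/cos φ.
Areal scale = k² = sec²φ = 1/cos²(69.3°) = 1/0.3535² = 8.004.
True area = apparent / (areal scale) = 12000 / 8.004 ≈ 1500 km².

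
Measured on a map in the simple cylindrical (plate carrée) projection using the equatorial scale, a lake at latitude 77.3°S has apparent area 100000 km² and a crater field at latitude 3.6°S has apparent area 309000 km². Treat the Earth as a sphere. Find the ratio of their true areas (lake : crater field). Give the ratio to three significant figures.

On the plate carrée, areal scale = h·k = 1 × sec φ, so true area = apparent × cos φ.
True area of lake: 100000 × cos(77.3°) = 100000 × 0.2198 = 21980 km².
True area of crater field: 309000 × cos(3.6°) = 309000 × 0.9980 = 308400 km².
Ratio = 21980 / 308400 ≈ 0.0713.

0.0713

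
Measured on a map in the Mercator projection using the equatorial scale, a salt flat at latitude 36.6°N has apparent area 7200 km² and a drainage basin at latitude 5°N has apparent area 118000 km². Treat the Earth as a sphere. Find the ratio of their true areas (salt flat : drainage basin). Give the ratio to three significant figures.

On Mercator the areal scale is sec²φ, so true area = apparent × cos²φ.
True area of salt flat: 7200 × cos²(36.6°) = 7200 × 0.6445 = 4641 km².
True area of drainage basin: 118000 × cos²(5°) = 118000 × 0.9924 = 117100 km².
Ratio = 4641 / 117100 ≈ 0.0396.

0.0396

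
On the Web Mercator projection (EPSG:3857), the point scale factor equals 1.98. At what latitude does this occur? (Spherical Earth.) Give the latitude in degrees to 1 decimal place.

59.7°

Mercator scale is k = sec φ = 1/cos φ.
1/cos φ = 1.98  ⇒  cos φ = 0.5051  ⇒  φ = arccos(0.5051) ≈ 59.7°.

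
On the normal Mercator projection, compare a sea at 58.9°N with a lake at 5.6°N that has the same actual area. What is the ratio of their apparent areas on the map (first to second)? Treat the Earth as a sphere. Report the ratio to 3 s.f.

3.71

On Mercator, area is exaggerated by sec²φ = 1/cos²φ.
At 58.9°: sec²(58.9°) = 1/0.5165² = 3.748.
At 5.6°: sec²(5.6°) = 1/0.9952² = 1.010.
Ratio = 3.748/1.010 = cos²(5.6°)/cos²(58.9°) ≈ 3.71.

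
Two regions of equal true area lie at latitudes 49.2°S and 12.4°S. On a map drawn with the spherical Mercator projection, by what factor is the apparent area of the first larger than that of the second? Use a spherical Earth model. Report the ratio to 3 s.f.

2.23

Mercator areal scale is sec²φ.
At 49.2°: sec²(49.2°) = 1/0.6534² = 2.342.
At 12.4°: sec²(12.4°) = 1/0.9767² = 1.048.
Ratio = 2.342/1.048 = cos²(12.4°)/cos²(49.2°) ≈ 2.23.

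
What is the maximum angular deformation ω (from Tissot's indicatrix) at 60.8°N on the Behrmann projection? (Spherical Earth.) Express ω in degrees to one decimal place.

Behrmann is a cylindrical equal-area projection with standard parallels at ±30°. A cylindrical equal-area projection with standard parallel φ₀ has meridian scale h = cos φ / cos φ₀ and parallel scale k = cos φ₀ / cos φ (so areas are preserved, h·k = 1).
At 60.8°: h = 0.5633, k = 1.775; principal scales a = 1.775, b = 0.5633.
sin(ω/2) = (a − b)/(a + b) = 1.212/2.338 = 0.5182, so ω = 2 arcsin(0.5182) ≈ 62.4°.

62.4°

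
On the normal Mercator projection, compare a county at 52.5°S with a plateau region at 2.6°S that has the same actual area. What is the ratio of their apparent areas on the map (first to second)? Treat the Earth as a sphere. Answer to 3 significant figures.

2.69

Mercator is conformal with k = sec φ, so areal scale = k² = sec²φ.
At 52.5°: sec²(52.5°) = 1/0.6088² = 2.698.
At 2.6°: sec²(2.6°) = 1/0.9990² = 1.002.
Ratio = 2.698/1.002 = cos²(2.6°)/cos²(52.5°) ≈ 2.69.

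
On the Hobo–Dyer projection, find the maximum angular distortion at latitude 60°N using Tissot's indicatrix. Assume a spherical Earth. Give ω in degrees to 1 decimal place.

The Hobo–Dyer projection is cylindrical equal-area with φ₀ = 37.5°. For cylindrical equal-area with standard parallel φ₀, h = cos φ / cos φ₀ and k = cos φ₀ / cos φ, so h·k = 1.
At 60°: h = 0.6302, k = 1.587; principal scales a = 1.587, b = 0.6302.
sin(ω/2) = (a − b)/(a + b) = 0.9565/2.217 = 0.4314, so ω = 2 arcsin(0.4314) ≈ 51.1°.

51.1°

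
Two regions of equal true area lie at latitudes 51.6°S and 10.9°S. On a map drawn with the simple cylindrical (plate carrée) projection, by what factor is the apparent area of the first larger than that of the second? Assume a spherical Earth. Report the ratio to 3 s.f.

1.58

Plate carrée maps x = Rλ, y = Rφ. The meridian scale is h = 1 and the parallel scale is k = 1/cos φ = sec φ.
Areal scale at 51.6°: h·k = 1.000 × 1.610 = 1.610.
Areal scale at 10.9°: h·k = 1.000 × 1.018 = 1.018.
Ratio = 1.610/1.018 ≈ 1.58.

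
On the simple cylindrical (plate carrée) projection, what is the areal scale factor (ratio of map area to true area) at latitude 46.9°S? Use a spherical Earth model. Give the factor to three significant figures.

In the plate carrée (x = Rλ, y = Rφ), meridians are true-scale (h = 1) and parallels are stretched by k = sec φ.
Areal scale = h·k = 1 × sec φ; at 46.9°, h = 1.000, k = 1.464, so h·k = 1.464.

1.46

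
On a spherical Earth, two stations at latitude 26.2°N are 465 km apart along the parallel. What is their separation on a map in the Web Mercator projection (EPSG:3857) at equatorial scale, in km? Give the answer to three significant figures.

The Mercator projection is conformal; its linear scale factor is the same in every direction and equals sec φ = 1/cos φ.
Along the parallel, k = sec 26.2° = 1/0.8973 = 1.115.
Map distance = 465 × 1.115 ≈ 518 km.

518 km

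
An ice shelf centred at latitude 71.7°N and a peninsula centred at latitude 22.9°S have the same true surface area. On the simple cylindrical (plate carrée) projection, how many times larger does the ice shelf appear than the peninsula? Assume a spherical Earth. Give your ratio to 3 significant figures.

Plate carrée maps x = Rλ, y = Rφ. The meridian scale is h = 1 and the parallel scale is k = 1/cos φ = sec φ.
Areal scale at 71.7°: h·k = 1.000 × 3.185 = 3.185.
Areal scale at 22.9°: h·k = 1.000 × 1.086 = 1.086.
Ratio = 3.185/1.086 ≈ 2.93.

2.93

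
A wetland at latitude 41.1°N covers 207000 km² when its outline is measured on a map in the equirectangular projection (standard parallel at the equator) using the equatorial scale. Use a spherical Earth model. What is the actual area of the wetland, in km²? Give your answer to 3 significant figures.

156000 km²

Plate carrée maps x = Rλ, y = Rφ. The meridian scale is h = 1 and the parallel scale is k = 1/cos φ = sec φ.
Areal scale = h·k = 1 × sec φ; at 41.1°, h = 1.000, k = 1.327, so h·k = 1.327.
True area = apparent / (areal scale) = 207000 / 1.327 ≈ 156000 km².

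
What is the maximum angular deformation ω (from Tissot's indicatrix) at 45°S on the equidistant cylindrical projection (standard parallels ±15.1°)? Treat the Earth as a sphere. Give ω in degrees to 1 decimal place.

With standard parallel φ₀ = 15.1°, the equirectangular projection gives x = Rλ cos φ₀, y = Rφ, so h = 1 and k = cos 15.1° / cos φ.
At 45°: h = 1.000, k = 1.365; principal scales a = 1.365, b = 1.000.
sin(ω/2) = (a − b)/(a + b) = 0.3654/2.365 = 0.1545, so ω = 2 arcsin(0.1545) ≈ 17.8°.

17.8°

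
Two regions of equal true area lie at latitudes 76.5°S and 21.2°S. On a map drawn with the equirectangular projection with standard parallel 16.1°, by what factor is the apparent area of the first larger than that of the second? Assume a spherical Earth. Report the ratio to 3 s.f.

3.99

In the equirectangular projection with standard parallel φ₀ = 16.1° (x = Rλ cos φ₀, y = Rφ), meridians are true-scale (h = 1) and the parallel scale is k = cos φ₀ / cos φ.
Areal scale at 76.5°: h·k = 1.000 × 4.116 = 4.116.
Areal scale at 21.2°: h·k = 1.000 × 1.031 = 1.031.
Ratio = 4.116/1.031 ≈ 3.99.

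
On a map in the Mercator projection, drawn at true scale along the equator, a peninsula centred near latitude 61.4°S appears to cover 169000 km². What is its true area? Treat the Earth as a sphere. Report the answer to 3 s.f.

The Mercator projection is conformal; its linear scale factor is the same in every direction and equals sec φ = 1/cos φ.
Areal scale = k² = sec²φ = 1/cos²(61.4°) = 1/0.4787² = 4.364.
True area = apparent / (areal scale) = 169000 / 4.364 ≈ 38700 km².

38700 km²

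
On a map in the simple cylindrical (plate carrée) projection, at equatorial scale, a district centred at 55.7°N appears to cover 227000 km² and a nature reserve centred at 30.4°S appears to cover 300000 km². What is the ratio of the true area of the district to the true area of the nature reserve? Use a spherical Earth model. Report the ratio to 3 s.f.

0.494

Plate carrée has h = 1 and k = sec φ, giving areal scale sec φ; true area = (apparent area) · cos φ.
True area of district: 227000 × cos(55.7°) = 227000 × 0.5635 = 127900 km².
True area of nature reserve: 300000 × cos(30.4°) = 300000 × 0.8625 = 258800 km².
Ratio = 127900 / 258800 ≈ 0.494.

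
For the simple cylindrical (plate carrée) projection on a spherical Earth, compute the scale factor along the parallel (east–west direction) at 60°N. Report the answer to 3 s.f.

2.00

For the equirectangular projection with φ₀ = 0 (plate carrée), h = 1 along meridians and k = sec φ along parallels.
k = 1/cos 60° = 1/0.5000 = 2.000.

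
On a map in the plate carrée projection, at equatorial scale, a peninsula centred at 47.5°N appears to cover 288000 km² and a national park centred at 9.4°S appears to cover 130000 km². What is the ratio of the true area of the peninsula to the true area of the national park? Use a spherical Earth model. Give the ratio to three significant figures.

On the plate carrée, areal scale = h·k = 1 × sec φ, so true area = apparent × cos φ.
True area of peninsula: 288000 × cos(47.5°) = 288000 × 0.6756 = 194600 km².
True area of national park: 130000 × cos(9.4°) = 130000 × 0.9866 = 128300 km².
Ratio = 194600 / 128300 ≈ 1.52.

1.52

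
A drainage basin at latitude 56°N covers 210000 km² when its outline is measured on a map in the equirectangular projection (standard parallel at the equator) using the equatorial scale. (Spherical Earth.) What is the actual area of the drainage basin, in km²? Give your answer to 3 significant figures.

For the equirectangular projection with φ₀ = 0 (plate carrée), h = 1 along meridians and k = sec φ along parallels.
Areal scale = h·k = 1 × sec φ; at 56°, h = 1.000, k = 1.788, so h·k = 1.788.
True area = apparent / (areal scale) = 210000 / 1.788 ≈ 117000 km².

117000 km²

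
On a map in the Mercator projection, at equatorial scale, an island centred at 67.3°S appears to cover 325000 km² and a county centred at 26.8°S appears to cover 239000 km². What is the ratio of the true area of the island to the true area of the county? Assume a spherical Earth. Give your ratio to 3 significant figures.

0.254

Mercator's areal exaggeration is sec²φ; hence true area = (apparent area) · cos²φ.
True area of island: 325000 × cos²(67.3°) = 325000 × 0.1489 = 48400 km².
True area of county: 239000 × cos²(26.8°) = 239000 × 0.7967 = 190400 km².
Ratio = 48400 / 190400 ≈ 0.254.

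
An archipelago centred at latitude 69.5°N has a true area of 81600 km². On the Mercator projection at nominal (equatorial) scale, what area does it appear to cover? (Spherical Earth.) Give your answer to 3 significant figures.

For Mercator, h = k = sec φ (a conformal cylindrical projection has a single point scale, 1/cos φ).
Areal scale = k² = sec²φ = 1/cos²(69.5°) = 1/0.3502² = 8.154.
Apparent area = 81600 × 8.154 ≈ 665000 km².

665000 km²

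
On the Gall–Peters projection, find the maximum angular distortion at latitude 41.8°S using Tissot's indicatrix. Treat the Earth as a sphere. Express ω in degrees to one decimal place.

The Gall–Peters projection is cylindrical equal-area with φ₀ = 45°. A cylindrical equal-area projection with standard parallel φ₀ has meridian scale h = cos φ / cos φ₀ and parallel scale k = cos φ₀ / cos φ (so areas are preserved, h·k = 1).
At 41.8°: h = 1.054, k = 0.9485; principal scales a = 1.054, b = 0.9485.
sin(ω/2) = (a − b)/(a + b) = 0.1057/2.003 = 0.05279, so ω = 2 arcsin(0.05279) ≈ 6.1°.

6.1°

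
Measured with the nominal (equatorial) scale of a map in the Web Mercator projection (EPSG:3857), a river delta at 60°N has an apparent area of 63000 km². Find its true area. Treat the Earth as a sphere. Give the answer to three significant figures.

15800 km²

For Mercator, h = k = sec φ (a conformal cylindrical projection has a single point scale, 1/cos φ).
Areal scale = k² = sec²φ = 1/cos²(60°) = 1/0.5000² = 4.000.
True area = apparent / (areal scale) = 63000 / 4.000 ≈ 15800 km².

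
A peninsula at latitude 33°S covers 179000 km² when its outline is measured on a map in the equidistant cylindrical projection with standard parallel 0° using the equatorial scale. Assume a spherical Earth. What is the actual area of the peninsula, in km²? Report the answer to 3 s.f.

150000 km²

For the equirectangular projection with φ₀ = 0 (plate carrée), h = 1 along meridians and k = sec φ along parallels.
Areal scale = h·k = 1 × sec φ; at 33°, h = 1.000, k = 1.192, so h·k = 1.192.
True area = apparent / (areal scale) = 179000 / 1.192 ≈ 150000 km².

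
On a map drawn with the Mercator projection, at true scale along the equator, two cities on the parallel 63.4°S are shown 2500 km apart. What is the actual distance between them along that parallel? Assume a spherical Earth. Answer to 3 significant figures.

1120 km

For Mercator, h = k = sec φ (a conformal cylindrical projection has a single point scale, 1/cos φ).
Along the parallel at 63.4°, map distances are exaggerated by k = sec 63.4° = 2.233.
True distance = 2500 / 2.233 = 2500 × cos 63.4° ≈ 1120 km.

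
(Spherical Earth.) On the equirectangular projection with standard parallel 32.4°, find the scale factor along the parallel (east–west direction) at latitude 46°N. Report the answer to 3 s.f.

With standard parallel φ₀ = 32.4°, the equirectangular projection gives x = Rλ cos φ₀, y = Rφ, so h = 1 and k = cos 32.4° / cos φ.
k = cos 32.4° / cos 46° = 0.8443/0.6947 = 1.215.

1.22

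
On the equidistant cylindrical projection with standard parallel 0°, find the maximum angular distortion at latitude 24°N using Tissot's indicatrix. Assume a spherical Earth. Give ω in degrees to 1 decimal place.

For the equirectangular projection with φ₀ = 0 (plate carrée), h = 1 along meridians and k = sec φ along parallels.
At 24°: h = 1.000, k = 1.095; principal scales a = 1.095, b = 1.000.
sin(ω/2) = (a − b)/(a + b) = 0.09464/2.095 = 0.04518, so ω = 2 arcsin(0.04518) ≈ 5.2°.

5.2°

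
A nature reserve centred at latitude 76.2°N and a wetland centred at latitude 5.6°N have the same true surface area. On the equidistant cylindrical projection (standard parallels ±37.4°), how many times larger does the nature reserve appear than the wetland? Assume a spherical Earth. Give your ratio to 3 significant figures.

The equidistant cylindrical projection with φ₀ = 37.4° has h = 1 (meridians true) and k = cos φ₀ / cos φ along parallels.
Areal scale at 76.2°: h·k = 1.000 × 3.330 = 3.330.
Areal scale at 5.6°: h·k = 1.000 × 0.7982 = 0.7982.
Ratio = 3.330/0.7982 ≈ 4.17.

4.17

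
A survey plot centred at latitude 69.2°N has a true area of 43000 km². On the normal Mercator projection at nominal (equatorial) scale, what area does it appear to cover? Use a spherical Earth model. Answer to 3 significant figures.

Mercator is conformal, so the point scale is isotropic: h = k = sec φ = 1/cos φ.
Areal scale = k² = sec²φ = 1/cos²(69.2°) = 1/0.3551² = 7.930.
Apparent area = 43000 × 7.930 ≈ 341000 km².

341000 km²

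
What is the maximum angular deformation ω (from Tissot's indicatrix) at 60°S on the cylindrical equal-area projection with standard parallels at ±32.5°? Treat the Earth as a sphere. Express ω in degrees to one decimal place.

57.4°

Cylindrical equal-area (φ₀ = 32.5°): h = cos φ / cos 32.5° along meridians, k = cos 32.5° / cos φ along parallels; h·k = 1.
At 60°: h = 0.5928, k = 1.687; principal scales a = 1.687, b = 0.5928.
sin(ω/2) = (a − b)/(a + b) = 1.094/2.280 = 0.4799, so ω = 2 arcsin(0.4799) ≈ 57.4°.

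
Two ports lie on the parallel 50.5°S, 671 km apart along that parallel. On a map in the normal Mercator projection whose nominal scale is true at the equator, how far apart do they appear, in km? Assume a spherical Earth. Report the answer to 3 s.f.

1050 km

Mercator is conformal, so the point scale is isotropic: h = k = sec φ = 1/cos φ.
Along the parallel, k = sec 50.5° = 1/0.6361 = 1.572.
Map distance = 671 × 1.572 ≈ 1050 km.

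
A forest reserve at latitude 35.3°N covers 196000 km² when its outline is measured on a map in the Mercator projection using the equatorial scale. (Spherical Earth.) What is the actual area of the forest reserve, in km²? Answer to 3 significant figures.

131000 km²

The Mercator projection is conformal; its linear scale factor is the same in every direction and equals sec φ = 1/cos φ.
Areal scale = k² = sec²φ = 1/cos²(35.3°) = 1/0.8161² = 1.501.
True area = apparent / (areal scale) = 196000 / 1.501 ≈ 131000 km².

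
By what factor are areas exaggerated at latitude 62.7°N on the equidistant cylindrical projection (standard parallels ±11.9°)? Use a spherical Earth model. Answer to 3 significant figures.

The equidistant cylindrical projection with φ₀ = 11.9° has h = 1 (meridians true) and k = cos φ₀ / cos φ along parallels.
Areal scale = h·k = 1 × cos φ₀ / cos φ; at 62.7°, h = 1.000, k = 2.133, so h·k = 2.133.

2.13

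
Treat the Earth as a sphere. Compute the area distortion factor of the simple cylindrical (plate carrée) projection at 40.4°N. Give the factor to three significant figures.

1.31

For the equirectangular projection with φ₀ = 0 (plate carrée), h = 1 along meridians and k = sec φ along parallels.
Areal scale = h·k = 1 × sec φ; at 40.4°, h = 1.000, k = 1.313, so h·k = 1.313.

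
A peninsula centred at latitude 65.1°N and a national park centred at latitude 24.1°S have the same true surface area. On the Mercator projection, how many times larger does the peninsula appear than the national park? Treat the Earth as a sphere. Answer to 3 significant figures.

Mercator areal scale is sec²φ.
At 65.1°: sec²(65.1°) = 1/0.4210² = 5.641.
At 24.1°: sec²(24.1°) = 1/0.9128² = 1.200.
Ratio = 5.641/1.200 = cos²(24.1°)/cos²(65.1°) ≈ 4.70.

4.70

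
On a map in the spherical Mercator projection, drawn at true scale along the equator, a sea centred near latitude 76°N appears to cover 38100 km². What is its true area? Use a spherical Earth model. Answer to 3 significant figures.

Mercator is conformal, so the point scale is isotropic: h = k = sec φ = 1/cos φ.
Areal scale = k² = sec²φ = 1/cos²(76°) = 1/0.2419² = 17.09.
True area = apparent / (areal scale) = 38100 / 17.09 ≈ 2230 km².

2230 km²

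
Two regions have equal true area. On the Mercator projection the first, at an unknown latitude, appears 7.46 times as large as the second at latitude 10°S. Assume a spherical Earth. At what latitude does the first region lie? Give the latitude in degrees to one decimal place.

68.9°

For equal true areas on Mercator, apparent areas scale as sec²φ, so the ratio is cos²φ₂ / cos²φ₁.
cos²φ₂ / cos²φ₁ = 7.46  ⇒  cos φ₁ = cos 10° / √7.46 = 0.9848/2.731 = 0.3606.
φ₁ = arccos(0.3606) ≈ 68.9°.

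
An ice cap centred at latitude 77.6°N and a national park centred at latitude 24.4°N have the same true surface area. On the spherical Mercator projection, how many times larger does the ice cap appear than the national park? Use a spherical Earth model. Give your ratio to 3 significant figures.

18.0

Mercator is conformal with k = sec φ, so areal scale = k² = sec²φ.
At 77.6°: sec²(77.6°) = 1/0.2147² = 21.69.
At 24.4°: sec²(24.4°) = 1/0.9107² = 1.206.
Ratio = 21.69/1.206 = cos²(24.4°)/cos²(77.6°) ≈ 18.0.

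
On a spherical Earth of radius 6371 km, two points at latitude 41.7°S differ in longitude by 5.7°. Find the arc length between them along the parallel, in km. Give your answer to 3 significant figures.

Arc length along a parallel = R cos φ · Δλ (with Δλ in radians).
= 6371 × cos 41.7° × (5.7° × π/180) = 6371 × 0.7466 × 0.09948 ≈ 473 km.

473 km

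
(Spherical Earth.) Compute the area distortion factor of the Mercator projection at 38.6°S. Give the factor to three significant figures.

The Mercator projection is conformal; its linear scale factor is the same in every direction and equals sec φ = 1/cos φ.
Areal scale = k² = sec²φ = 1/cos²(38.6°) = 1/0.7815² = 1.637.

1.64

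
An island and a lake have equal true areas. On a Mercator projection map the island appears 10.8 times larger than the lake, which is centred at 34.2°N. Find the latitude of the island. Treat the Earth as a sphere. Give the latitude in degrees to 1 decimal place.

On Mercator, (apparent₁)/(apparent₂) = sec²φ₁ / sec²φ₂ when true areas are equal.
cos²φ₂ / cos²φ₁ = 10.8  ⇒  cos φ₁ = cos 34.2° / √10.8 = 0.8271/3.286 = 0.2517.
φ₁ = arccos(0.2517) ≈ 75.4°.

75.4°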